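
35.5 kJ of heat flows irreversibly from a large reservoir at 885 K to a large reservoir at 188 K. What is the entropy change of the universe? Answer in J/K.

ΔS_hot = −Q/T_H = −35500/885 = -40.11 J/K and ΔS_cold = +Q/T_C = 35500/188 = 188.8 J/K.
ΔS_total = -40.11 + 188.8 = 149 J/K, positive as the second law requires.

ΔS_total = 149 J/K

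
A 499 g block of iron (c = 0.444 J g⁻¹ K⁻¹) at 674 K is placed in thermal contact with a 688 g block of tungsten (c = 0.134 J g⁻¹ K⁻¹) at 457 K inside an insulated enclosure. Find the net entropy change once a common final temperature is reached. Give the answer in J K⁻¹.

ΔS_total = 4.64 J/K

Energy balance: T_f = (m₁c₁T₁ + m₂c₂T₂)/(m₁c₁ + m₂c₂) = 610.24 K.
ΔS₁ = m₁c₁ ln(T_f/T₁) = 221.556 × ln(610.24/674) = -22.02 J/K.
ΔS₂ = m₂c₂ ln(T_f/T₂) = 92.192 × ln(610.24/457) = 26.66 J/K.
ΔS_total = -22.02 + 26.66 = 4.64 J/K.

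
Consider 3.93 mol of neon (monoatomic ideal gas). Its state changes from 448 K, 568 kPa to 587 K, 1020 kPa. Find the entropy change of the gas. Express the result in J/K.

ΔS = nC_p ln(T₂/T₁) − nR ln(P₂/P₁), with C_p = 5R/2 = 20.79 J mol⁻¹ K⁻¹ for a monoatomic ideal gas.
ΔS = 3.93 × [20.79 × ln(587/448) − 8.314 × ln(1020/568)] = 2.95 J/K.

ΔS = 2.95 J/K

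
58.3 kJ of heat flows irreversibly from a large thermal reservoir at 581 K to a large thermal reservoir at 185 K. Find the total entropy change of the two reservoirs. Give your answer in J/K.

ΔS_hot = −Q/T_H = −58300/581 = -100.3 J/K and ΔS_cold = +Q/T_C = 58300/185 = 315.1 J/K.
ΔS_total = -100.3 + 315.1 = 215 J/K, positive as the second law requires.

ΔS_total = 215 J/K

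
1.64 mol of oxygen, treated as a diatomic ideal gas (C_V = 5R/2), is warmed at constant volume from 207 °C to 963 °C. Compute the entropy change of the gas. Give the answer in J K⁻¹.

In kelvin: T₁ = 480.15 K, T₂ = 1236.15 K. At constant volume, ΔS = nC_V ln(T₂/T₁) with C_V = 5R/2 = 20.79 J mol⁻¹ K⁻¹.
ΔS = 1.64 × 20.79 × ln(1236.15/480.15) = 32.2 J/K.

ΔS = 32.2 J/K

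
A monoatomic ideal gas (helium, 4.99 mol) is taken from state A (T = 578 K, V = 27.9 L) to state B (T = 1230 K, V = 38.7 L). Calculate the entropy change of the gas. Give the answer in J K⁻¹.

ΔS = 60.6 J/K

Entropy is a state function: ΔS = nC_V ln(T₂/T₁) + nR ln(V₂/V₁), with C_V = 3R/2 = 12.47 J mol⁻¹ K⁻¹ for a monoatomic ideal gas.
ΔS = 4.99 × [12.47 × ln(1230/578) + 8.314 × ln(38.7/27.9)] = 60.6 J/K.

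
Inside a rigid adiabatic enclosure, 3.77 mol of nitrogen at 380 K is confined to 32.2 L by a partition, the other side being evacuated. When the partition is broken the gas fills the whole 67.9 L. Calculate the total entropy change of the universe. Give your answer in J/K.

No heat is exchanged and no work is done, so the ideal-gas temperature stays constant.
Entropy is a state function; using a reversible isothermal path, ΔS_gas = nR ln(V₂/V₁) = 3.77 × 8.314 × ln(67.9/32.2) = 23.4 J/K.
The insulated surroundings exchange no heat, so ΔS_surr = 0 and ΔS_universe = ΔS_gas.

ΔS_universe = 23.4 J/K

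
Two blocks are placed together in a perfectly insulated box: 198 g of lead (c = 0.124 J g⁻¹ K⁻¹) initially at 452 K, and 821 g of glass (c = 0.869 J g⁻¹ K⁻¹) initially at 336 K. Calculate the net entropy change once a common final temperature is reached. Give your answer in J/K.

Energy balance: T_f = (m₁c₁T₁ + m₂c₂T₂)/(m₁c₁ + m₂c₂) = 339.86 K.
ΔS₁ = m₁c₁ ln(T_f/T₁) = 24.552 × ln(339.86/452) = -7.001 J/K.
ΔS₂ = m₂c₂ ln(T_f/T₂) = 713.449 × ln(339.86/336) = 8.148 J/K.
ΔS_total = -7.001 + 8.148 = 1.15 J/K.

ΔS_total = 1.15 J/K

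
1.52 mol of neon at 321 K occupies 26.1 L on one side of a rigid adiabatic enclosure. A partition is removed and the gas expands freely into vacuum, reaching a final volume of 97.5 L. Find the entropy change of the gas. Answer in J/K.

For an ideal gas in free expansion Q = 0 and W = 0, so T is unchanged.
Entropy is a state function; using a reversible isothermal path, ΔS_gas = nR ln(V₂/V₁) = 1.52 × 8.314 × ln(97.5/26.1) = 16.7 J/K.

ΔS_gas = 16.7 J/K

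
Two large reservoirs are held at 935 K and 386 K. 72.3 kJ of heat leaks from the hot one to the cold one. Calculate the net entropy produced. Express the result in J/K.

ΔS_total = 110 J/K

ΔS_hot = −Q/T_H = −72300/935 = -77.33 J/K and ΔS_cold = +Q/T_C = 72300/386 = 187.3 J/K.
ΔS_total = -77.33 + 187.3 = 110 J/K, positive as the second law requires.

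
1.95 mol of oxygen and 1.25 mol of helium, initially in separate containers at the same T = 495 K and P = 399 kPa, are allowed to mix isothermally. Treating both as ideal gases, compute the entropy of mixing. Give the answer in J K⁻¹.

ΔS_mix = 17.8 J/K

Mole fractions: x_A = 1.95/3.2 = 0.609, x_B = 0.391.
ΔS_mix = −R(n_A ln x_A + n_B ln x_B) = −8.314 × (1.95 ln 0.609 + 1.25 ln 0.391) = 17.8 J/K.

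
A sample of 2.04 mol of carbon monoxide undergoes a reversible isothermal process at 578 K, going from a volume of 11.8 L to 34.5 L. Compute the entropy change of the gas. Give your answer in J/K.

ΔS_gas = 18.2 J/K

For an isothermal ideal gas ΔS_gas = nR ln(V₂/V₁) = 2.04 × 8.314 × ln(34.5/11.8) = 18.2 J/K.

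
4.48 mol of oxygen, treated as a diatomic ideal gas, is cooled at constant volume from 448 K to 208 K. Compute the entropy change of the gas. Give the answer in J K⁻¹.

At constant volume, ΔS = nC_V ln(T₂/T₁) with C_V = 5R/2 = 20.79 J mol⁻¹ K⁻¹.
ΔS = 4.48 × 20.79 × ln(208/448) = -71.4 J/K.

ΔS = -71.4 J/K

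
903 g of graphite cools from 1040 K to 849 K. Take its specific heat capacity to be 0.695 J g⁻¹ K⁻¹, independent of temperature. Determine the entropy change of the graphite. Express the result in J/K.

ΔS = ∫dQ_rev/T = m c ln(T₂/T₁) = 903 × 0.695 × ln(849/1040) = -127 J/K.

ΔS = -127 J/K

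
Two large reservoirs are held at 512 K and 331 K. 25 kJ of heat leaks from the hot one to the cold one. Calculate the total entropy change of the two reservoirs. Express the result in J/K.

ΔS_total = 26.7 J/K

ΔS_hot = −Q/T_H = −25000/512 = -48.83 J/K and ΔS_cold = +Q/T_C = 25000/331 = 75.53 J/K.
ΔS_total = -48.83 + 75.53 = 26.7 J/K, positive as the second law requires.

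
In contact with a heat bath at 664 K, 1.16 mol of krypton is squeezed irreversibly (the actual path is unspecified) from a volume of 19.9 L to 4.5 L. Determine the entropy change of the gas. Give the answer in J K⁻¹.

ΔS_gas = -14.3 J/K

Entropy is a state function, so ΔS_gas depends only on the end states.
For an isothermal ideal gas ΔS_gas = nR ln(V₂/V₁) = 1.16 × 8.314 × ln(4.5/19.9) = -14.3 J/K.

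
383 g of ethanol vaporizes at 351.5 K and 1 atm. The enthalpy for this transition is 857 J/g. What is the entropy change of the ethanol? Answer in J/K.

ΔS = 934 J/K

Heat absorbed by the substance: Q = mL = 383 × 857 = 328231 J.
At constant T, ΔS = Q_rev/T = 328231 / 351.5 = 934 J/K.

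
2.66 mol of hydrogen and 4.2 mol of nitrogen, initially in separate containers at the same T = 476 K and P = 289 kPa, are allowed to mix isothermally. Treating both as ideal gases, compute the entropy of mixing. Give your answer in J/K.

ΔS_mix = 38.1 J/K

Mole fractions: x_A = 2.66/6.86 = 0.388, x_B = 0.612.
ΔS_mix = −R(n_A ln x_A + n_B ln x_B) = −8.314 × (2.66 ln 0.388 + 4.2 ln 0.612) = 38.1 J/K.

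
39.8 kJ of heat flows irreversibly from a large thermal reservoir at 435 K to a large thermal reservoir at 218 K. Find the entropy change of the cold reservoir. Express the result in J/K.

ΔS_cold = 183 J/K

The cold reservoir gains heat Q, so ΔS_cold = +Q/T_C = 39800/218 = 183 J/K.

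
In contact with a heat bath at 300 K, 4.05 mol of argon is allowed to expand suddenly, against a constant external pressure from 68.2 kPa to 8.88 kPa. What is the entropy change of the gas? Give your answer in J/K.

Entropy is a state function, so ΔS_gas depends only on the end states.
For an isothermal ideal gas ΔS_gas = nR ln(P₁/P₂) = 4.05 × 8.314 × ln(68.2/8.88) = 68.6 J/K.

ΔS_gas = 68.6 J/K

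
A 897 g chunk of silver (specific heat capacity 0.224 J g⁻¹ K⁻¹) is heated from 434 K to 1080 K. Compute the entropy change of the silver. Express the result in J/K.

ΔS = ∫dQ_rev/T = m c ln(T₂/T₁) = 897 × 0.224 × ln(1080/434) = 183 J/K.

ΔS = 183 J/K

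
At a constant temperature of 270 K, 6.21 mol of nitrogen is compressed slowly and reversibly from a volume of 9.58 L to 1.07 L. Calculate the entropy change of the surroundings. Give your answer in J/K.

For an isothermal ideal gas ΔS_gas = nR ln(V₂/V₁) = 6.21 × 8.314 × ln(1.07/9.58) = -113 J/K.
The process is reversible, so ΔS_surr = −ΔS_gas = 113 J/K and ΔS_universe = 0.

ΔS_surr = 113 J/K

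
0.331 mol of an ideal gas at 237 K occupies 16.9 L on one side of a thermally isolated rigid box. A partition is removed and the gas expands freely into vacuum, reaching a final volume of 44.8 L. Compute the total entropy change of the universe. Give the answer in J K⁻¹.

No heat is exchanged and no work is done, so the ideal-gas temperature stays constant.
Entropy is a state function; using a reversible isothermal path, ΔS_gas = nR ln(V₂/V₁) = 0.331 × 8.314 × ln(44.8/16.9) = 2.68 J/K.
The insulated surroundings exchange no heat, so ΔS_surr = 0 and ΔS_universe = ΔS_gas.

ΔS_universe = 2.68 J/K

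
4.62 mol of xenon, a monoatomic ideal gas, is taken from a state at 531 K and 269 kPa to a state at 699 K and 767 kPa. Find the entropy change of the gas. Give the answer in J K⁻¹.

ΔS = -13.8 J/K

ΔS = nC_p ln(T₂/T₁) − nR ln(P₂/P₁), with C_p = 5R/2 = 20.79 J mol⁻¹ K⁻¹ for a monoatomic ideal gas.
ΔS = 4.62 × [20.79 × ln(699/531) − 8.314 × ln(767/269)] = -13.8 J/K.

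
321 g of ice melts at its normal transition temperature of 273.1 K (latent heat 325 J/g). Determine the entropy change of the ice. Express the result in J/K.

ΔS = 382 J/K

Heat absorbed by the substance: Q = mL = 321 × 325 = 104325 J.
At constant T, ΔS = Q_rev/T = 104325 / 273.1 = 382 J/K.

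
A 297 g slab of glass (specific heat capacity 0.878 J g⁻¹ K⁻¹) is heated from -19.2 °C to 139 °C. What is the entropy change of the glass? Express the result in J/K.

In kelvin: T₁ = 253.95 K, T₂ = 412.15 K. ΔS = ∫dQ_rev/T = m c ln(T₂/T₁) = 297 × 0.878 × ln(412.15/253.95) = 126 J/K.

ΔS = 126 J/K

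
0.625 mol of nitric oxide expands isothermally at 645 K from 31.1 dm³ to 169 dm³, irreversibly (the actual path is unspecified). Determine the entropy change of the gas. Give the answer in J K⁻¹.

Entropy is a state function, so ΔS_gas depends only on the end states.
For an isothermal ideal gas ΔS_gas = nR ln(V₂/V₁) = 0.625 × 8.314 × ln(169/31.1) = 8.8 J/K.

ΔS_gas = 8.8 J/K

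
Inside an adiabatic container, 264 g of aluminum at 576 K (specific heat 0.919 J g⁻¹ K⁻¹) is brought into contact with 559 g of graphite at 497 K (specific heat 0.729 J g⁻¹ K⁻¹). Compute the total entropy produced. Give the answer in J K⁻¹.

Energy balance: T_f = (m₁c₁T₁ + m₂c₂T₂)/(m₁c₁ + m₂c₂) = 526.48 K.
ΔS₁ = m₁c₁ ln(T_f/T₁) = 242.616 × ln(526.48/576) = -21.81 J/K.
ΔS₂ = m₂c₂ ln(T_f/T₂) = 407.511 × ln(526.48/497) = 23.48 J/K.
ΔS_total = -21.81 + 23.48 = 1.67 J/K.

ΔS_total = 1.67 J/K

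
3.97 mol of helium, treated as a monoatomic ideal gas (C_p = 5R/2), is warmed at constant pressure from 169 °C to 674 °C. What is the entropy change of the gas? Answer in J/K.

In kelvin: T₁ = 442.15 K, T₂ = 947.15 K. At constant pressure, ΔS = nC_p ln(T₂/T₁) with C_p = 5R/2 = 20.79 J mol⁻¹ K⁻¹.
ΔS = 3.97 × 20.79 × ln(947.15/442.15) = 62.9 J/K.

ΔS = 62.9 J/K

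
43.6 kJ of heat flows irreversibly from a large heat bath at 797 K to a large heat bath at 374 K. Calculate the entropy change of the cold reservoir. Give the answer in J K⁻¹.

ΔS_cold = 117 J/K

The cold reservoir gains heat Q, so ΔS_cold = +Q/T_C = 43600/374 = 117 J/K.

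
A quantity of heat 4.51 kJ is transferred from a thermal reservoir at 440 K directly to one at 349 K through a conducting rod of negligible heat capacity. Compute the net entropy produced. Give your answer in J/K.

ΔS_total = 2.67 J/K

ΔS_hot = −Q/T_H = −4510/440 = -10.25 J/K and ΔS_cold = +Q/T_C = 4510/349 = 12.92 J/K.
ΔS_total = -10.25 + 12.92 = 2.67 J/K, positive as the second law requires.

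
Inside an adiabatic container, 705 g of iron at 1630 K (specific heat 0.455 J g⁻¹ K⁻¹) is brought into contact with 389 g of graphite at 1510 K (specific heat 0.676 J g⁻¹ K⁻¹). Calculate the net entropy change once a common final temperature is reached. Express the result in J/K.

ΔS_total = 0.421 J/K

Energy balance: T_f = (m₁c₁T₁ + m₂c₂T₂)/(m₁c₁ + m₂c₂) = 1575.9 K.
ΔS₁ = m₁c₁ ln(T_f/T₁) = 320.775 × ln(1575.9/1630) = -10.819 J/K.
ΔS₂ = m₂c₂ ln(T_f/T₂) = 262.964 × ln(1575.9/1510) = 11.24 J/K.
ΔS_total = -10.819 + 11.24 = 0.421 J/K.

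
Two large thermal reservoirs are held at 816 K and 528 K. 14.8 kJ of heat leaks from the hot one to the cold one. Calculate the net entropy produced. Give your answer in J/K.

ΔS_total = 9.89 J/K

ΔS_hot = −Q/T_H = −14800/816 = -18.14 J/K and ΔS_cold = +Q/T_C = 14800/528 = 28.03 J/K.
ΔS_total = -18.14 + 28.03 = 9.89 J/K, positive as the second law requires.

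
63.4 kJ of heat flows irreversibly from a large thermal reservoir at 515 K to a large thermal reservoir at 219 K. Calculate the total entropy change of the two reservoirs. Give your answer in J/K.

ΔS_total = 166 J/K

ΔS_hot = −Q/T_H = −63400/515 = -123.1 J/K and ΔS_cold = +Q/T_C = 63400/219 = 289.5 J/K.
ΔS_total = -123.1 + 289.5 = 166 J/K, positive as the second law requires.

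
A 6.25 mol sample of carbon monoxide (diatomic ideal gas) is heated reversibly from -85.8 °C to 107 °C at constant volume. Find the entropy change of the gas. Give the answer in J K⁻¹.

In kelvin: T₁ = 187.35 K, T₂ = 380.15 K. At constant volume, ΔS = nC_V ln(T₂/T₁) with C_V = 5R/2 = 20.79 J mol⁻¹ K⁻¹.
ΔS = 6.25 × 20.79 × ln(380.15/187.35) = 91.9 J/K.

ΔS = 91.9 J/K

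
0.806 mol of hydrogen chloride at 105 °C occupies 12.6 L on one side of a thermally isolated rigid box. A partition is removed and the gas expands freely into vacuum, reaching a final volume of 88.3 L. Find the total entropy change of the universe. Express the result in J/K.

ΔS_universe = 13 J/K

For an ideal gas in free expansion Q = 0 and W = 0, so T is unchanged.
Entropy is a state function; using a reversible isothermal path, ΔS_gas = nR ln(V₂/V₁) = 0.806 × 8.314 × ln(88.3/12.6) = 13 J/K.
The insulated surroundings exchange no heat, so ΔS_surr = 0 and ΔS_universe = ΔS_gas.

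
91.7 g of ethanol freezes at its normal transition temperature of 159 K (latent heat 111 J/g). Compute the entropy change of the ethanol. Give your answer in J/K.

Heat released by the substance: Q = −mL = −91.7 × 111 = −10178.7 J.
At constant T, ΔS = Q_rev/T = −10178.7 / 159 = -64 J/K.

ΔS = -64 J/K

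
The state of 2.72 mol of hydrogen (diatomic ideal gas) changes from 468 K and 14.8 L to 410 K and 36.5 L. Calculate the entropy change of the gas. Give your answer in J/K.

ΔS = 12.9 J/K

Entropy is a state function: ΔS = nC_V ln(T₂/T₁) + nR ln(V₂/V₁), with C_V = 5R/2 = 20.79 J mol⁻¹ K⁻¹ for a diatomic ideal gas.
ΔS = 2.72 × [20.79 × ln(410/468) + 8.314 × ln(36.5/14.8)] = 12.9 J/K.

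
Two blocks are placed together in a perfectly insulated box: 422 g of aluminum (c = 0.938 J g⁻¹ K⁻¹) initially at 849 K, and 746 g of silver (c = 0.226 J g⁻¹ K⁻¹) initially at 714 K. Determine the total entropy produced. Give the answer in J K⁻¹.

ΔS_total = 1.73 J/K

Energy balance: T_f = (m₁c₁T₁ + m₂c₂T₂)/(m₁c₁ + m₂c₂) = 808.68 K.
ΔS₁ = m₁c₁ ln(T_f/T₁) = 395.836 × ln(808.68/849) = -19.26 J/K.
ΔS₂ = m₂c₂ ln(T_f/T₂) = 168.596 × ln(808.68/714) = 20.99 J/K.
ΔS_total = -19.26 + 20.99 = 1.73 J/K.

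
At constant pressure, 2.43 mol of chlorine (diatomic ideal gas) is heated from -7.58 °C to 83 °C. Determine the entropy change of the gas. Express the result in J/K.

ΔS = 20.8 J/K

In kelvin: T₁ = 265.57 K, T₂ = 356.15 K. At constant pressure, ΔS = nC_p ln(T₂/T₁) with C_p = 7R/2 = 29.1 J mol⁻¹ K⁻¹.
ΔS = 2.43 × 29.1 × ln(356.15/265.57) = 20.8 J/K.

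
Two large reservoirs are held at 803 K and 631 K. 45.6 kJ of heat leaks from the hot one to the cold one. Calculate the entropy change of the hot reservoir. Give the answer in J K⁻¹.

The hot reservoir loses heat Q, so ΔS_hot = −Q/T_H = −45600/803 = -56.8 J/K.

ΔS_hot = -56.8 J/K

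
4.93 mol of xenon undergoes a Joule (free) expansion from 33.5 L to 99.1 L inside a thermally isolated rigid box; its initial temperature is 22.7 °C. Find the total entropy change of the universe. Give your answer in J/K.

ΔS_universe = 44.5 J/K

For an ideal gas in free expansion Q = 0 and W = 0, so T is unchanged.
Entropy is a state function; using a reversible isothermal path, ΔS_gas = nR ln(V₂/V₁) = 4.93 × 8.314 × ln(99.1/33.5) = 44.5 J/K.
The insulated surroundings exchange no heat, so ΔS_surr = 0 and ΔS_universe = ΔS_gas.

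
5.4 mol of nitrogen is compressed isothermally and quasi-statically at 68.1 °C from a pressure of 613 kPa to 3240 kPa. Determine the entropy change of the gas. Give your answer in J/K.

For an isothermal ideal gas ΔS_gas = nR ln(P₁/P₂) = 5.4 × 8.314 × ln(613/3240) = -74.7 J/K.

ΔS_gas = -74.7 J/K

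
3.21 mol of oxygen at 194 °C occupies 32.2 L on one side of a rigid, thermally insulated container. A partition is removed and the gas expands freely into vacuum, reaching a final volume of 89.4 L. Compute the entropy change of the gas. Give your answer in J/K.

ΔS_gas = 27.3 J/K

For an ideal gas in free expansion Q = 0 and W = 0, so T is unchanged.
Entropy is a state function; using a reversible isothermal path, ΔS_gas = nR ln(V₂/V₁) = 3.21 × 8.314 × ln(89.4/32.2) = 27.3 J/K.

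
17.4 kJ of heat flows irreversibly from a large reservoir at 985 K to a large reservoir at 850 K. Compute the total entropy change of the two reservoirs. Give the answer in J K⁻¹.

ΔS_hot = −Q/T_H = −17400/985 = -17.66 J/K and ΔS_cold = +Q/T_C = 17400/850 = 20.47 J/K.
ΔS_total = -17.66 + 20.47 = 2.81 J/K, positive as the second law requires.

ΔS_total = 2.81 J/K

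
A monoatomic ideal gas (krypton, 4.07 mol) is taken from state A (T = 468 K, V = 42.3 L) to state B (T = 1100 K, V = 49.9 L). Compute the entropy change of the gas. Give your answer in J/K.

Entropy is a state function: ΔS = nC_V ln(T₂/T₁) + nR ln(V₂/V₁), with C_V = 3R/2 = 12.47 J mol⁻¹ K⁻¹ for a monoatomic ideal gas.
ΔS = 4.07 × [12.47 × ln(1100/468) + 8.314 × ln(49.9/42.3)] = 49 J/K.

ΔS = 49 J/K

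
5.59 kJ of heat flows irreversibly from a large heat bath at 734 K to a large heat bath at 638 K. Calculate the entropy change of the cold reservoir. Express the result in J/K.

The cold reservoir gains heat Q, so ΔS_cold = +Q/T_C = 5590/638 = 8.76 J/K.

ΔS_cold = 8.76 J/K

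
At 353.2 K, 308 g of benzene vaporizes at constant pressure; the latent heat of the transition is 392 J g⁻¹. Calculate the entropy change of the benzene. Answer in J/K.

ΔS = 342 J/K

Heat absorbed by the substance: Q = mL = 308 × 392 = 120736 J.
At constant T, ΔS = Q_rev/T = 120736 / 353.2 = 342 J/K.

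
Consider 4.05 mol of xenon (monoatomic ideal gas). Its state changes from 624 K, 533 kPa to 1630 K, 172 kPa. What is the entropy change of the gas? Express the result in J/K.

ΔS = 119 J/K

ΔS = nC_p ln(T₂/T₁) − nR ln(P₂/P₁), with C_p = 5R/2 = 20.79 J mol⁻¹ K⁻¹ for a monoatomic ideal gas.
ΔS = 4.05 × [20.79 × ln(1630/624) − 8.314 × ln(172/533)] = 119 J/K.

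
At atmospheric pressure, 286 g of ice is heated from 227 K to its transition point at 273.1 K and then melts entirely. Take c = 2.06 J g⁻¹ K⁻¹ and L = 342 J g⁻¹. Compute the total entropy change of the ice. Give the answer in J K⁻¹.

Warming step: ΔS₁ = m c ln(T_tr/T_i) = 286 × 2.06 × ln(273.1/227) = 108.9 J/K.
Phase change: ΔS₂ = +mL/T_tr = 286 × 342 / 273.1 = 358.2 J/K.
ΔS_total = (108.9) + (358.2) = 467 J/K.

ΔS = 467 J/K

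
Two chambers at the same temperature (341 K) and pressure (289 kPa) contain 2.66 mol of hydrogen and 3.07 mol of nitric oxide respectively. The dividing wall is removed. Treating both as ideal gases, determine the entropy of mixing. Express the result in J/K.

ΔS_mix = 32.9 J/K

Mole fractions: x_A = 2.66/5.73 = 0.464, x_B = 0.536.
ΔS_mix = −R(n_A ln x_A + n_B ln x_B) = −8.314 × (2.66 ln 0.464 + 3.07 ln 0.536) = 32.9 J/K.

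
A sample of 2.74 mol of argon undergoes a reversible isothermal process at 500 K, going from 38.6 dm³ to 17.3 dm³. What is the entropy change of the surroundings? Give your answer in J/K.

For an isothermal ideal gas ΔS_gas = nR ln(V₂/V₁) = 2.74 × 8.314 × ln(17.3/38.6) = -18.3 J/K.
The process is reversible, so ΔS_surr = −ΔS_gas = 18.3 J/K and ΔS_universe = 0.

ΔS_surr = 18.3 J/K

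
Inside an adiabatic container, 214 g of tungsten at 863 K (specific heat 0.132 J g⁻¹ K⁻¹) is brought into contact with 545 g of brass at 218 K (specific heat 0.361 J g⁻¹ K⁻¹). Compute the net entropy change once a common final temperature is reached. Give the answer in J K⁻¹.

ΔS_total = 32.2 J/K

Energy balance: T_f = (m₁c₁T₁ + m₂c₂T₂)/(m₁c₁ + m₂c₂) = 298.98 K.
ΔS₁ = m₁c₁ ln(T_f/T₁) = 28.248 × ln(298.98/863) = -29.94 J/K.
ΔS₂ = m₂c₂ ln(T_f/T₂) = 196.745 × ln(298.98/218) = 62.15 J/K.
ΔS_total = -29.94 + 62.15 = 32.2 J/K.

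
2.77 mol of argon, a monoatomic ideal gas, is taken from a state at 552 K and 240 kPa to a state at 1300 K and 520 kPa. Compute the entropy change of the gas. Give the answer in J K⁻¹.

ΔS = 31.5 J/K

ΔS = nC_p ln(T₂/T₁) − nR ln(P₂/P₁), with C_p = 5R/2 = 20.79 J mol⁻¹ K⁻¹ for a monoatomic ideal gas.
ΔS = 2.77 × [20.79 × ln(1300/552) − 8.314 × ln(520/240)] = 31.5 J/K.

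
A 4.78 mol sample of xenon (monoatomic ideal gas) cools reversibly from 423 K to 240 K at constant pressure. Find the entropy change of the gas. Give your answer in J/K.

At constant pressure, ΔS = nC_p ln(T₂/T₁) with C_p = 5R/2 = 20.79 J mol⁻¹ K⁻¹.
ΔS = 4.78 × 20.79 × ln(240/423) = -56.3 J/K.

ΔS = -56.3 J/K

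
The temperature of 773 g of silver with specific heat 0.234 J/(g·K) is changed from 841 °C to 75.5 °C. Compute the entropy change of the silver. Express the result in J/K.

In kelvin: T₁ = 1114.15 K, T₂ = 348.65 K. ΔS = ∫dQ_rev/T = m c ln(T₂/T₁) = 773 × 0.234 × ln(348.65/1114.15) = -210 J/K.

ΔS = -210 J/K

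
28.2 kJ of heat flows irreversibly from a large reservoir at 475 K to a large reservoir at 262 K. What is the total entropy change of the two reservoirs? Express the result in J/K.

ΔS_hot = −Q/T_H = −28200/475 = -59.368 J/K and ΔS_cold = +Q/T_C = 28200/262 = 107.63 J/K.
ΔS_total = -59.368 + 107.63 = 48.3 J/K, positive as the second law requires.

ΔS_total = 48.3 J/K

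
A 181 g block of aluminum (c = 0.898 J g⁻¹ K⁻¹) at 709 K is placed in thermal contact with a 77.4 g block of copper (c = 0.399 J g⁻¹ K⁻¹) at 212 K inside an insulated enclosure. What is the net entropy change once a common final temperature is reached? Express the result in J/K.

ΔS_total = 14.3 J/K

Energy balance: T_f = (m₁c₁T₁ + m₂c₂T₂)/(m₁c₁ + m₂c₂) = 629.65 K.
ΔS₁ = m₁c₁ ln(T_f/T₁) = 162.538 × ln(629.65/709) = -19.29 J/K.
ΔS₂ = m₂c₂ ln(T_f/T₂) = 30.8826 × ln(629.65/212) = 33.62 J/K.
ΔS_total = -19.29 + 33.62 = 14.3 J/K.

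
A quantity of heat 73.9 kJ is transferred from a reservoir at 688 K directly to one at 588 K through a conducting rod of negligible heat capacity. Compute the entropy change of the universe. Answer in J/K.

ΔS_hot = −Q/T_H = −73900/688 = -107.4 J/K and ΔS_cold = +Q/T_C = 73900/588 = 125.7 J/K.
ΔS_total = -107.4 + 125.7 = 18.3 J/K, positive as the second law requires.

ΔS_total = 18.3 J/K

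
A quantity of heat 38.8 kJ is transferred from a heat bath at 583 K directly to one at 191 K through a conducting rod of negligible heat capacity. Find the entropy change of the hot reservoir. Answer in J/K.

The hot reservoir loses heat Q, so ΔS_hot = −Q/T_H = −38800/583 = -66.6 J/K.

ΔS_hot = -66.6 J/K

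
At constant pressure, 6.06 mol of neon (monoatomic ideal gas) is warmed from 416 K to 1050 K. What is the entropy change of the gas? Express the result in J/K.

At constant pressure, ΔS = nC_p ln(T₂/T₁) with C_p = 5R/2 = 20.79 J mol⁻¹ K⁻¹.
ΔS = 6.06 × 20.79 × ln(1050/416) = 117 J/K.

ΔS = 117 J/K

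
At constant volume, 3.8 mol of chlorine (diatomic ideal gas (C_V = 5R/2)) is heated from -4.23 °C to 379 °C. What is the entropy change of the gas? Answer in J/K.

In kelvin: T₁ = 268.92 K, T₂ = 652.15 K. At constant volume, ΔS = nC_V ln(T₂/T₁) with C_V = 5R/2 = 20.79 J mol⁻¹ K⁻¹.
ΔS = 3.8 × 20.79 × ln(652.15/268.92) = 70 J/K.

ΔS = 70 J/K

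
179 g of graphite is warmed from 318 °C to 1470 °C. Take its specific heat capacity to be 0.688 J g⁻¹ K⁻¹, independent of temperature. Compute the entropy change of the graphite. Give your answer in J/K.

ΔS = 133 J/K

In kelvin: T₁ = 591.15 K, T₂ = 1743.15 K. ΔS = ∫dQ_rev/T = m c ln(T₂/T₁) = 179 × 0.688 × ln(1743.15/591.15) = 133 J/K.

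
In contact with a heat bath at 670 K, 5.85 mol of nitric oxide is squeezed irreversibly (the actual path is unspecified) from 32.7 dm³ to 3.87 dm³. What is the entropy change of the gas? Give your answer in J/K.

ΔS_gas = -104 J/K

Entropy is a state function, so ΔS_gas depends only on the end states.
For an isothermal ideal gas ΔS_gas = nR ln(V₂/V₁) = 5.85 × 8.314 × ln(3.87/32.7) = -104 J/K.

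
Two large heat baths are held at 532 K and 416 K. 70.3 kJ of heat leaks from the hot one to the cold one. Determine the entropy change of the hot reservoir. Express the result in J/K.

The hot reservoir loses heat Q, so ΔS_hot = −Q/T_H = −70300/532 = -132 J/K.

ΔS_hot = -132 J/K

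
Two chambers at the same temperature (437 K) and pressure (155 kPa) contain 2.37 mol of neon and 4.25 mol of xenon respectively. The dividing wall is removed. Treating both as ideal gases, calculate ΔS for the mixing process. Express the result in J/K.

ΔS_mix = 35.9 J/K

Mole fractions: x_A = 2.37/6.62 = 0.358, x_B = 0.642.
ΔS_mix = −R(n_A ln x_A + n_B ln x_B) = −8.314 × (2.37 ln 0.358 + 4.25 ln 0.642) = 35.9 J/K.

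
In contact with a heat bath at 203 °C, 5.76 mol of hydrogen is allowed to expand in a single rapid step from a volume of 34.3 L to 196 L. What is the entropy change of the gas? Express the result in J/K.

Entropy is a state function, so ΔS_gas depends only on the end states.
For an isothermal ideal gas ΔS_gas = nR ln(V₂/V₁) = 5.76 × 8.314 × ln(196/34.3) = 83.5 J/K.

ΔS_gas = 83.5 J/K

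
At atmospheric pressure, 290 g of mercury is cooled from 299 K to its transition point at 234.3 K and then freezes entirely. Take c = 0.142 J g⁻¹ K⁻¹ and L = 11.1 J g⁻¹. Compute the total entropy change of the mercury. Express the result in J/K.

Cooling step: ΔS₁ = m c ln(T_tr/T_i) = 290 × 0.142 × ln(234.3/299) = -10.04 J/K.
Phase change: ΔS₂ = −mL/T_tr = −290 × 11.1 / 234.3 = -13.74 J/K.
ΔS_total = (-10.04) + (-13.74) = -23.8 J/K.

ΔS = -23.8 J/K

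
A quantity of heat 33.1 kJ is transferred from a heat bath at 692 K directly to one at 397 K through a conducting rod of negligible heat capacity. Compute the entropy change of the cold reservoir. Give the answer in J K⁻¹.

ΔS_cold = 83.4 J/K

The cold reservoir gains heat Q, so ΔS_cold = +Q/T_C = 33100/397 = 83.4 J/K.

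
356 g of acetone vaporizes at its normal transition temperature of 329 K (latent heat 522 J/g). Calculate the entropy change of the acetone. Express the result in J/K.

ΔS = 565 J/K

Heat absorbed by the substance: Q = mL = 356 × 522 = 185832 J.
At constant T, ΔS = Q_rev/T = 185832 / 329 = 565 J/K.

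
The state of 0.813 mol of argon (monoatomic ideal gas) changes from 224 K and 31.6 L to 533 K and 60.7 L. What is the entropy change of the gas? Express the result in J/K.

ΔS = 13.2 J/K

Entropy is a state function: ΔS = nC_V ln(T₂/T₁) + nR ln(V₂/V₁), with C_V = 3R/2 = 12.47 J mol⁻¹ K⁻¹ for a monoatomic ideal gas.
ΔS = 0.813 × [12.47 × ln(533/224) + 8.314 × ln(60.7/31.6)] = 13.2 J/K.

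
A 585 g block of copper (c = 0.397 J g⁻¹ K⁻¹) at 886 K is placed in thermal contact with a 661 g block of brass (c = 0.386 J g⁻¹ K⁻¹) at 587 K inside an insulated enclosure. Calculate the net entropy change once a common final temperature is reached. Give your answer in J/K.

ΔS_total = 10.3 J/K

Energy balance: T_f = (m₁c₁T₁ + m₂c₂T₂)/(m₁c₁ + m₂c₂) = 729.48 K.
ΔS₁ = m₁c₁ ln(T_f/T₁) = 232.245 × ln(729.48/886) = -45.15 J/K.
ΔS₂ = m₂c₂ ln(T_f/T₂) = 255.146 × ln(729.48/587) = 55.44 J/K.
ΔS_total = -45.15 + 55.44 = 10.3 J/K.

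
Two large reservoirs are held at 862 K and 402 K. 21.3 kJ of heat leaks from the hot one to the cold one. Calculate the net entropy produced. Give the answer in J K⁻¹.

ΔS_total = 28.3 J/K

ΔS_hot = −Q/T_H = −21300/862 = -24.71 J/K and ΔS_cold = +Q/T_C = 21300/402 = 52.99 J/K.
ΔS_total = -24.71 + 52.99 = 28.3 J/K, positive as the second law requires.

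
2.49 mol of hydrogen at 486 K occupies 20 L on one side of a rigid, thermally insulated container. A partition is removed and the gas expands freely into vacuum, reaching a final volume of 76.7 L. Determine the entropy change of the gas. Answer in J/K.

No heat is exchanged and no work is done, so the ideal-gas temperature stays constant.
Entropy is a state function; using a reversible isothermal path, ΔS_gas = nR ln(V₂/V₁) = 2.49 × 8.314 × ln(76.7/20) = 27.8 J/K.

ΔS_gas = 27.8 J/K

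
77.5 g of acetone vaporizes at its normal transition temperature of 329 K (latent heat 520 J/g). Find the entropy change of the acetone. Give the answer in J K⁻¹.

Heat absorbed by the substance: Q = mL = 77.5 × 520 = 40300 J.
At constant T, ΔS = Q_rev/T = 40300 / 329 = 122 J/K.

ΔS = 122 J/K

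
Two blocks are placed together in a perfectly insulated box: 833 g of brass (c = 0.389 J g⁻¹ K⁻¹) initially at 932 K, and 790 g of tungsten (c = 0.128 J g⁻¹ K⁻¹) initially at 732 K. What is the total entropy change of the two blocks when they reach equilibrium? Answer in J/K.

ΔS_total = 2.15 J/K

Energy balance: T_f = (m₁c₁T₁ + m₂c₂T₂)/(m₁c₁ + m₂c₂) = 884.43 K.
ΔS₁ = m₁c₁ ln(T_f/T₁) = 324.037 × ln(884.43/932) = -16.98 J/K.
ΔS₂ = m₂c₂ ln(T_f/T₂) = 101.12 × ln(884.43/732) = 19.13 J/K.
ΔS_total = -16.98 + 19.13 = 2.15 J/K.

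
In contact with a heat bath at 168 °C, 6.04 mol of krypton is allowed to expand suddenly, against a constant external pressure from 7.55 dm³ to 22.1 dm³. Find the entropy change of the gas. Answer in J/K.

Entropy is a state function, so ΔS_gas depends only on the end states.
For an isothermal ideal gas ΔS_gas = nR ln(V₂/V₁) = 6.04 × 8.314 × ln(22.1/7.55) = 53.9 J/K.

ΔS_gas = 53.9 J/K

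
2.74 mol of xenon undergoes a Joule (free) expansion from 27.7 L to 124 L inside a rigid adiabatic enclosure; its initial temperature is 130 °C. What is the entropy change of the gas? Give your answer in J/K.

No heat is exchanged and no work is done, so the ideal-gas temperature stays constant.
Entropy is a state function; using a reversible isothermal path, ΔS_gas = nR ln(V₂/V₁) = 2.74 × 8.314 × ln(124/27.7) = 34.1 J/K.

ΔS_gas = 34.1 J/K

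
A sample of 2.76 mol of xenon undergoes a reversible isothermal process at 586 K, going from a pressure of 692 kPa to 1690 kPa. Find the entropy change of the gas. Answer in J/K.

For an isothermal ideal gas ΔS_gas = nR ln(P₁/P₂) = 2.76 × 8.314 × ln(692/1690) = -20.5 J/K.

ΔS_gas = -20.5 J/K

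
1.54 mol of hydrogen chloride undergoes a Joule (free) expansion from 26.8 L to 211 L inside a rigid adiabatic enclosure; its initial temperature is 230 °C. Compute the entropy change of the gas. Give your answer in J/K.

For an ideal gas in free expansion Q = 0 and W = 0, so T is unchanged.
Entropy is a state function; using a reversible isothermal path, ΔS_gas = nR ln(V₂/V₁) = 1.54 × 8.314 × ln(211/26.8) = 26.4 J/K.

ΔS_gas = 26.4 J/K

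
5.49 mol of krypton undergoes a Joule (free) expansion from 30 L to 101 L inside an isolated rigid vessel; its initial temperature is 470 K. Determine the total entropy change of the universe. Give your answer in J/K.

No heat is exchanged and no work is done, so the ideal-gas temperature stays constant.
Entropy is a state function; using a reversible isothermal path, ΔS_gas = nR ln(V₂/V₁) = 5.49 × 8.314 × ln(101/30) = 55.4 J/K.
The insulated surroundings exchange no heat, so ΔS_surr = 0 and ΔS_universe = ΔS_gas.

ΔS_universe = 55.4 J/K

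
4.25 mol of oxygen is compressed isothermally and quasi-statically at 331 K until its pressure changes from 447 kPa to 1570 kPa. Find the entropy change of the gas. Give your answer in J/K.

For an isothermal ideal gas ΔS_gas = nR ln(P₁/P₂) = 4.25 × 8.314 × ln(447/1570) = -44.4 J/K.

ΔS_gas = -44.4 J/K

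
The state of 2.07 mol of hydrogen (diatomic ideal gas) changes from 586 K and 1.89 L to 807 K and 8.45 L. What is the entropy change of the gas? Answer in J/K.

ΔS = 39.5 J/K

Entropy is a state function: ΔS = nC_V ln(T₂/T₁) + nR ln(V₂/V₁), with C_V = 5R/2 = 20.79 J mol⁻¹ K⁻¹ for a diatomic ideal gas.
ΔS = 2.07 × [20.79 × ln(807/586) + 8.314 × ln(8.45/1.89)] = 39.5 J/K.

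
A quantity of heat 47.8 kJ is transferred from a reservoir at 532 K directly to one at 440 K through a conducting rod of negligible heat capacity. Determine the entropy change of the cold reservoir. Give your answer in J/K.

The cold reservoir gains heat Q, so ΔS_cold = +Q/T_C = 47800/440 = 109 J/K.

ΔS_cold = 109 J/K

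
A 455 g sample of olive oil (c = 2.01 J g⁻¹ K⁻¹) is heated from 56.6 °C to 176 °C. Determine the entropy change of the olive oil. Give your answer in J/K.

ΔS = 283 J/K

In kelvin: T₁ = 329.75 K, T₂ = 449.15 K. ΔS = ∫dQ_rev/T = m c ln(T₂/T₁) = 455 × 2.01 × ln(449.15/329.75) = 283 J/K.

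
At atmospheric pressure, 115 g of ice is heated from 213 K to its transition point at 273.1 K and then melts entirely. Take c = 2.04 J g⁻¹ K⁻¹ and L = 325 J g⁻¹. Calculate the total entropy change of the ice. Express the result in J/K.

Warming step: ΔS₁ = m c ln(T_tr/T_i) = 115 × 2.04 × ln(273.1/213) = 58.31 J/K.
Phase change: ΔS₂ = +mL/T_tr = 115 × 325 / 273.1 = 136.9 J/K.
ΔS_total = (58.31) + (136.9) = 195 J/K.

ΔS = 195 J/K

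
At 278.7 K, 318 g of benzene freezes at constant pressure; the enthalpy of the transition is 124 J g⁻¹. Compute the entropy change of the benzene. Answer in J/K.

Heat released by the substance: Q = −mL = −318 × 124 = −39432 J.
At constant T, ΔS = Q_rev/T = −39432 / 278.7 = -141 J/K.

ΔS = -141 J/K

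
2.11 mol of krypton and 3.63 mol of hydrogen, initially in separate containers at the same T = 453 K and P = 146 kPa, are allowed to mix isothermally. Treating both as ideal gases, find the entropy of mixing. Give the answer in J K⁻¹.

Mole fractions: x_A = 2.11/5.74 = 0.368, x_B = 0.632.
ΔS_mix = −R(n_A ln x_A + n_B ln x_B) = −8.314 × (2.11 ln 0.368 + 3.63 ln 0.632) = 31.4 J/K.

ΔS_mix = 31.4 J/K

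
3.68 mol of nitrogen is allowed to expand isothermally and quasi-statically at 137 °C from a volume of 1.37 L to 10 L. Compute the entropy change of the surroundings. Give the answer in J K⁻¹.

For an isothermal ideal gas ΔS_gas = nR ln(V₂/V₁) = 3.68 × 8.314 × ln(10/1.37) = 60.8 J/K.
The process is reversible, so ΔS_surr = −ΔS_gas = -60.8 J/K and ΔS_universe = 0.

ΔS_surr = -60.8 J/K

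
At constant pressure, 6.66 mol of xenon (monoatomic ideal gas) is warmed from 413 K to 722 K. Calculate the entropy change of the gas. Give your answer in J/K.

ΔS = 77.3 J/K

At constant pressure, ΔS = nC_p ln(T₂/T₁) with C_p = 5R/2 = 20.79 J mol⁻¹ K⁻¹.
ΔS = 6.66 × 20.79 × ln(722/413) = 77.3 J/K.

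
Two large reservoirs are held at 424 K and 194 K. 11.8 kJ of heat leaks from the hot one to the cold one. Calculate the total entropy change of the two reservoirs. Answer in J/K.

ΔS_total = 33 J/K

ΔS_hot = −Q/T_H = −11800/424 = -27.83 J/K and ΔS_cold = +Q/T_C = 11800/194 = 60.82 J/K.
ΔS_total = -27.83 + 60.82 = 33 J/K, positive as the second law requires.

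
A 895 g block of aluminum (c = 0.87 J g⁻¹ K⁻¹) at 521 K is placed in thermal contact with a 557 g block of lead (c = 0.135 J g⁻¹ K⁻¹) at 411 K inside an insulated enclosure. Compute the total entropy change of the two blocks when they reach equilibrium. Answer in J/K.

ΔS_total = 1.81 J/K

Energy balance: T_f = (m₁c₁T₁ + m₂c₂T₂)/(m₁c₁ + m₂c₂) = 511.31 K.
ΔS₁ = m₁c₁ ln(T_f/T₁) = 778.65 × ln(511.31/521) = -14.61 J/K.
ΔS₂ = m₂c₂ ln(T_f/T₂) = 75.195 × ln(511.31/411) = 16.42 J/K.
ΔS_total = -14.61 + 16.42 = 1.81 J/K.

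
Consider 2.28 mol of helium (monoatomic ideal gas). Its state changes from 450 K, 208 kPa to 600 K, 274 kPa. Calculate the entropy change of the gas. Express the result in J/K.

ΔS = 8.41 J/K

ΔS = nC_p ln(T₂/T₁) − nR ln(P₂/P₁), with C_p = 5R/2 = 20.79 J mol⁻¹ K⁻¹ for a monoatomic ideal gas.
ΔS = 2.28 × [20.79 × ln(600/450) − 8.314 × ln(274/208)] = 8.41 J/K.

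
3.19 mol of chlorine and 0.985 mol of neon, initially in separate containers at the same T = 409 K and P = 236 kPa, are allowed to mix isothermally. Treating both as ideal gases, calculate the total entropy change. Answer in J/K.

Mole fractions: x_A = 3.19/4.17 = 0.764, x_B = 0.236.
ΔS_mix = −R(n_A ln x_A + n_B ln x_B) = −8.314 × (3.19 ln 0.764 + 0.985 ln 0.236) = 19 J/K.

ΔS_mix = 19 J/K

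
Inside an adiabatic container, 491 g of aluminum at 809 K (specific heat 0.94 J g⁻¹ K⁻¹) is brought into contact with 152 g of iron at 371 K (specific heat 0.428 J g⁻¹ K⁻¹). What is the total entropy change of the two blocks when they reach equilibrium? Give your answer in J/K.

ΔS_total = 14.3 J/K

Energy balance: T_f = (m₁c₁T₁ + m₂c₂T₂)/(m₁c₁ + m₂c₂) = 754.89 K.
ΔS₁ = m₁c₁ ln(T_f/T₁) = 461.54 × ln(754.89/809) = -31.95 J/K.
ΔS₂ = m₂c₂ ln(T_f/T₂) = 65.056 × ln(754.89/371) = 46.21 J/K.
ΔS_total = -31.95 + 46.21 = 14.3 J/K.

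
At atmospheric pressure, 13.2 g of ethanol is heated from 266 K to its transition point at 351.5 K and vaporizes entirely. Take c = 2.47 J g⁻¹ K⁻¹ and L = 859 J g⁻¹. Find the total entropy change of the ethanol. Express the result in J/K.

Warming step: ΔS₁ = m c ln(T_tr/T_i) = 13.2 × 2.47 × ln(351.5/266) = 9.087 J/K.
Phase change: ΔS₂ = +mL/T_tr = 13.2 × 859 / 351.5 = 32.26 J/K.
ΔS_total = (9.087) + (32.26) = 41.3 J/K.

ΔS = 41.3 J/K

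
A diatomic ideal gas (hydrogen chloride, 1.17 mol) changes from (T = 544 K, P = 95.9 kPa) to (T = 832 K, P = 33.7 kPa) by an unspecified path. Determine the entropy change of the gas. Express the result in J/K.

ΔS = nC_p ln(T₂/T₁) − nR ln(P₂/P₁), with C_p = 7R/2 = 29.1 J mol⁻¹ K⁻¹ for a diatomic ideal gas.
ΔS = 1.17 × [29.1 × ln(832/544) − 8.314 × ln(33.7/95.9)] = 24.6 J/K.

ΔS = 24.6 J/K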